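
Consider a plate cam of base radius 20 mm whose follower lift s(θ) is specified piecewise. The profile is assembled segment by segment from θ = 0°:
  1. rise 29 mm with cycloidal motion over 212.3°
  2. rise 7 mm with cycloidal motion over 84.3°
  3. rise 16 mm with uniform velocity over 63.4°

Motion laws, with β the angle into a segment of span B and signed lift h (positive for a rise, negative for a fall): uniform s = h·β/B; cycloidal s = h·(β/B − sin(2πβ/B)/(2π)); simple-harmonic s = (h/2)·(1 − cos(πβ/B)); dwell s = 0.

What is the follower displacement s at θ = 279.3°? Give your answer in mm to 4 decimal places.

seg 1 [0°–212.3°] cycloidal, h=29: full span → s += 29 → s = 29.0000
seg 2 [212.3°–296.6°] cycloidal, h=7: θ=279.3° here. β=67, B=84.3. 7·(0.7948 − sin(2π·0.7948)/(2π)) = 6.6337 → s = 35.6337

35.6337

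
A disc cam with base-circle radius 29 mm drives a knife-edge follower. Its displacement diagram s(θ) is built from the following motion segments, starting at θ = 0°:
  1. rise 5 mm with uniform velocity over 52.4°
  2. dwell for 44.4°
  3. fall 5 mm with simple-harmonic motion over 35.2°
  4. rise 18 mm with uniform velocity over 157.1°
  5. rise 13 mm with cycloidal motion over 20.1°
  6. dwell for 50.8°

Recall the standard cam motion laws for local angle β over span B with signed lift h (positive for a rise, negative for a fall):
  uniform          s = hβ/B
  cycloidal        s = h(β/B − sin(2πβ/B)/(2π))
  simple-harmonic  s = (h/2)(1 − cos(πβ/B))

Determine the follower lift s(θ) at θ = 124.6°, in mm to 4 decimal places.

seg 1 [0°–52.4°] uniform, h=5: full span → s += 5 → s = 5.0000
seg 2 [52.4°–96.8°] dwell: s stays 5.0000
seg 3 [96.8°–132°] simple-harmonic, h=-5: θ=124.6° here. β=27.8, B=35.2. -5/2·(1 − cos(π·0.7898)) = -4.4743 → s = 0.5257

0.5257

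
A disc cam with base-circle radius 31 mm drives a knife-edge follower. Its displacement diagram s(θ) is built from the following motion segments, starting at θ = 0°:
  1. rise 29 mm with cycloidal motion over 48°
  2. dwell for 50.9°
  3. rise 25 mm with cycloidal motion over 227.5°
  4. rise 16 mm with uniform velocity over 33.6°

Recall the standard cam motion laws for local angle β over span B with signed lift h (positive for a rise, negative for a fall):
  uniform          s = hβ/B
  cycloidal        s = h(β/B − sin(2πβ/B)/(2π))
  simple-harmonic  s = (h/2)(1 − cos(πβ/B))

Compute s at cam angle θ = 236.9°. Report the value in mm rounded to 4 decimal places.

seg 1 [0°–48°] cycloidal, h=29: full span → s += 29 → s = 29.0000
seg 2 [48°–98.9°] dwell: s stays 29.0000
seg 3 [98.9°–326.4°] cycloidal, h=25: θ=236.9° here. β=138, B=227.5. 25·(0.6066 − sin(2π·0.6066)/(2π)) = 17.6349 → s = 46.6349

46.6349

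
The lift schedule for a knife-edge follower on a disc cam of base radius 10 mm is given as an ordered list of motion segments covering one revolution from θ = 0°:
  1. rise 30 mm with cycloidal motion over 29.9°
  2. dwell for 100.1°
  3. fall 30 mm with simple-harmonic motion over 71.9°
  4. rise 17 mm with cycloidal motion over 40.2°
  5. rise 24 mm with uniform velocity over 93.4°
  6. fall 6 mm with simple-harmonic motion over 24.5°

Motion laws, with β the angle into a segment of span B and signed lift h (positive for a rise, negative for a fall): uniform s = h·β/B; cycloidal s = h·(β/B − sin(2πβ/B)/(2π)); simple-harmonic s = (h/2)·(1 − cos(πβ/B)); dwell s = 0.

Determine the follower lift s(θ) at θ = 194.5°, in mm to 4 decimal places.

seg 1 [0°–29.9°] cycloidal, h=30: full span → s += 30 → s = 30.0000
seg 2 [29.9°–130°] dwell: s stays 30.0000
seg 3 [130°–201.9°] simple-harmonic, h=-30: θ=194.5° here. β=64.5, B=71.9. -30/2·(1 − cos(π·0.8971)) = -29.2227 → s = 0.7773

0.7773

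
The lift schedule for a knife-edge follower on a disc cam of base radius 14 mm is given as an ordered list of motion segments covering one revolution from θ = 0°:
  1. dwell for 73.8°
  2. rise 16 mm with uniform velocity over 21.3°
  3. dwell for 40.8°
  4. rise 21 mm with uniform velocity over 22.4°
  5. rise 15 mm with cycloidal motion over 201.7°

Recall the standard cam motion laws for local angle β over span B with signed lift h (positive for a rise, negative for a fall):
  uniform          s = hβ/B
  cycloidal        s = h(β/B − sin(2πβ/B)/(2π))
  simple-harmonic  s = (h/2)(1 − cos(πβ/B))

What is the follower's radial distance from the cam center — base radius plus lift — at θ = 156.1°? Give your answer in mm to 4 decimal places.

seg 1 [0°–73.8°] dwell: s stays 0.0000
seg 2 [73.8°–95.1°] uniform, h=16: full span → s += 16 → s = 16.0000
seg 3 [95.1°–135.9°] dwell: s stays 16.0000
seg 4 [135.9°–158.3°] uniform, h=21: θ=156.1° here. β=20.2, B=22.4. 21·20.2/22.4 = 18.9375 → s = 34.9375
radial distance = base radius + s = 14 + 34.9375 = 48.9375

48.9375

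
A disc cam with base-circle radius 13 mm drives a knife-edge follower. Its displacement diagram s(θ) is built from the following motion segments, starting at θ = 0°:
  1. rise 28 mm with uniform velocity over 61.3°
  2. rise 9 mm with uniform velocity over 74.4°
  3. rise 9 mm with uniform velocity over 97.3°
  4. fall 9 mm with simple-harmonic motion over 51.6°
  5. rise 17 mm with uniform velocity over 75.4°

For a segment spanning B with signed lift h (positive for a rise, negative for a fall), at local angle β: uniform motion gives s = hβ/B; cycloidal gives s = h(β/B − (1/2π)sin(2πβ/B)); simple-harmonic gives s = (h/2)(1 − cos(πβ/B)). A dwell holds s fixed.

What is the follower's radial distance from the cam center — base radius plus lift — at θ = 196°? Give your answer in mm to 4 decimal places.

seg 1 [0°–61.3°] uniform, h=28: full span → s += 28 → s = 28.0000
seg 2 [61.3°–135.7°] uniform, h=9: full span → s += 9 → s = 37.0000
seg 3 [135.7°–233°] uniform, h=9: θ=196° here. β=60.3, B=97.3. 9·60.3/97.3 = 5.5776 → s = 42.5776
radial distance = base radius + s = 13 + 42.5776 = 55.5776

55.5776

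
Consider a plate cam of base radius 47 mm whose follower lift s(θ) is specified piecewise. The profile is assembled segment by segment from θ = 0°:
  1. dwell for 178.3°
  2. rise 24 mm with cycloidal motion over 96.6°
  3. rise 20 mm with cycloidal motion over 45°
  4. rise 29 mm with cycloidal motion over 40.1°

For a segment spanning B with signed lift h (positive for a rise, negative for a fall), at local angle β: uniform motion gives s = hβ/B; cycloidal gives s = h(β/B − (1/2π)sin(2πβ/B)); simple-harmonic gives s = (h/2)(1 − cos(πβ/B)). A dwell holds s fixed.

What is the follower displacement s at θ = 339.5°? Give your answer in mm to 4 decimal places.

seg 1 [0°–178.3°] dwell: s stays 0.0000
seg 2 [178.3°–274.9°] cycloidal, h=24: full span → s += 24 → s = 24.0000
seg 3 [274.9°–319.9°] cycloidal, h=20: full span → s += 20 → s = 44.0000
seg 4 [319.9°–360°] cycloidal, h=29: θ=339.5° here. β=19.6, B=40.1. 29·(0.4888 − sin(2π·0.4888)/(2π)) = 13.8494 → s = 57.8494

57.8494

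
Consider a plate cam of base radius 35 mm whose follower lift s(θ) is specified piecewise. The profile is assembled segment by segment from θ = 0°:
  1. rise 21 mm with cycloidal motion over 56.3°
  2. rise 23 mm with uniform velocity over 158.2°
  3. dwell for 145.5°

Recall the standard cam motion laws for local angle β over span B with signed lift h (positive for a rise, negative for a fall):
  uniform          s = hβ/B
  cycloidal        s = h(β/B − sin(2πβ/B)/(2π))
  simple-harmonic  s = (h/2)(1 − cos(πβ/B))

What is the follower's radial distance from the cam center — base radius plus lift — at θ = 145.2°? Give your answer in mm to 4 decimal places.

seg 1 [0°–56.3°] cycloidal, h=21: full span → s += 21 → s = 21.0000
seg 2 [56.3°–214.5°] uniform, h=23: θ=145.2° here. β=88.9, B=158.2. 23·88.9/158.2 = 12.9248 → s = 33.9248
radial distance = base radius + s = 35 + 33.9248 = 68.9248

68.9248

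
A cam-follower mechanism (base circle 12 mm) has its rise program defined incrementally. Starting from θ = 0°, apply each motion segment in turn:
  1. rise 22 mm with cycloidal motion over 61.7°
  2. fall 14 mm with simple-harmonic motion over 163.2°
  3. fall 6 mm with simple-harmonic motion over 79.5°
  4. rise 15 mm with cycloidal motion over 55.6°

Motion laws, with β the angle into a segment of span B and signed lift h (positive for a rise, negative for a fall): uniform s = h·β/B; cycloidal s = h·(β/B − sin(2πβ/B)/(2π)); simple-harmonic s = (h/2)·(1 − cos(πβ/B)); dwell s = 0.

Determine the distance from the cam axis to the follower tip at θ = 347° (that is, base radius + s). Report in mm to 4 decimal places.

seg 1 [0°–61.7°] cycloidal, h=22: full span → s += 22 → s = 22.0000
seg 2 [61.7°–224.9°] simple-harmonic, h=-14: full span → s += -14 → s = 8.0000
seg 3 [224.9°–304.4°] simple-harmonic, h=-6: full span → s += -6 → s = 2.0000
seg 4 [304.4°–360°] cycloidal, h=15: θ=347° here. β=42.6, B=55.6. 15·(0.7662 − sin(2π·0.7662)/(2π)) = 13.8678 → s = 15.8678
radial distance = base radius + s = 12 + 15.8678 = 27.8678

27.8678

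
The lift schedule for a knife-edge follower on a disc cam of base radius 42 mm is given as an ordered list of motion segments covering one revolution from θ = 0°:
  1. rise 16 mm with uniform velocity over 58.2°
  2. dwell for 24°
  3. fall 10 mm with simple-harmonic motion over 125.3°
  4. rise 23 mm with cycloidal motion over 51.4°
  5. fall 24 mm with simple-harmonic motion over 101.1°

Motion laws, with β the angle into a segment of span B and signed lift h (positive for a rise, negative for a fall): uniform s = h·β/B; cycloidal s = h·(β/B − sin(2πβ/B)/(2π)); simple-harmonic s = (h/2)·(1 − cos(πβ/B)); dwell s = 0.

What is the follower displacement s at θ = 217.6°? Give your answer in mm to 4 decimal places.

seg 1 [0°–58.2°] uniform, h=16: full span → s += 16 → s = 16.0000
seg 2 [58.2°–82.2°] dwell: s stays 16.0000
seg 3 [82.2°–207.5°] simple-harmonic, h=-10: full span → s += -10 → s = 6.0000
seg 4 [207.5°–258.9°] cycloidal, h=23: θ=217.6° here. β=10.1, B=51.4. 23·(0.1965 − sin(2π·0.1965)/(2π)) = 1.0638 → s = 7.0638

7.0638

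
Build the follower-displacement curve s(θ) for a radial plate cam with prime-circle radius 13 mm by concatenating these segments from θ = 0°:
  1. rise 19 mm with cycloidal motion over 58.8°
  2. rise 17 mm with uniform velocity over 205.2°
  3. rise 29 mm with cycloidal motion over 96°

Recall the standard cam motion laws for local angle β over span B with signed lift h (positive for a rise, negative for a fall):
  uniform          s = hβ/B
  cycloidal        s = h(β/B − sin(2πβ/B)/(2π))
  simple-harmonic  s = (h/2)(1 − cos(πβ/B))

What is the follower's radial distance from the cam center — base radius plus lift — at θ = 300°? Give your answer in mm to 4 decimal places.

seg 1 [0°–58.8°] cycloidal, h=19: full span → s += 19 → s = 19.0000
seg 2 [58.8°–264°] uniform, h=17: full span → s += 17 → s = 36.0000
seg 3 [264°–360°] cycloidal, h=29: θ=300° here. β=36, B=96. 29·(0.3750 − sin(2π·0.3750)/(2π)) = 7.6114 → s = 43.6114
radial distance = base radius + s = 13 + 43.6114 = 56.6114

56.6114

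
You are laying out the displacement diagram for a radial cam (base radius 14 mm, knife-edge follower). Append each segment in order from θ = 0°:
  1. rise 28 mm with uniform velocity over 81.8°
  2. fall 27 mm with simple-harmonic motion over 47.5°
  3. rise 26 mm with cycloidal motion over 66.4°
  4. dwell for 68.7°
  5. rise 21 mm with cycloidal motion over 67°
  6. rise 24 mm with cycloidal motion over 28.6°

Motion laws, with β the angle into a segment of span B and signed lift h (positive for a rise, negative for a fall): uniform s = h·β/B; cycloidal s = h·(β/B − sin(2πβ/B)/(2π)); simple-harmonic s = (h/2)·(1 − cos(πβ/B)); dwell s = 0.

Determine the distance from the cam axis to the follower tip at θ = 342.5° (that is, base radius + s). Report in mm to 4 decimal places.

seg 1 [0°–81.8°] uniform, h=28: full span → s += 28 → s = 28.0000
seg 2 [81.8°–129.3°] simple-harmonic, h=-27: full span → s += -27 → s = 1.0000
seg 3 [129.3°–195.7°] cycloidal, h=26: full span → s += 26 → s = 27.0000
seg 4 [195.7°–264.4°] dwell: s stays 27.0000
seg 5 [264.4°–331.4°] cycloidal, h=21: full span → s += 21 → s = 48.0000
seg 6 [331.4°–360°] cycloidal, h=24: θ=342.5° here. β=11.1, B=28.6. 24·(0.3881 − sin(2π·0.3881)/(2π)) = 6.8452 → s = 54.8452
radial distance = base radius + s = 14 + 54.8452 = 68.8452

68.8452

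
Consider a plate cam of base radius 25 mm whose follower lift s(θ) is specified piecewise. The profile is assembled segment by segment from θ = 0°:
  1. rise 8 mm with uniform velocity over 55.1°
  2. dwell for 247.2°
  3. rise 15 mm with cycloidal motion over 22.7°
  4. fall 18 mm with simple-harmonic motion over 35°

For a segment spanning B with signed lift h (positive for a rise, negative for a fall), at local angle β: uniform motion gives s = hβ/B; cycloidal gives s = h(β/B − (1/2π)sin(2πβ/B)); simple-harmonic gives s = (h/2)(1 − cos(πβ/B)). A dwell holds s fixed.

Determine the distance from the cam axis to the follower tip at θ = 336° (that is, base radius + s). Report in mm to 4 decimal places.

seg 1 [0°–55.1°] uniform, h=8: full span → s += 8 → s = 8.0000
seg 2 [55.1°–302.3°] dwell: s stays 8.0000
seg 3 [302.3°–325°] cycloidal, h=15: full span → s += 15 → s = 23.0000
seg 4 [325°–360°] simple-harmonic, h=-18: θ=336° here. β=11, B=35. -18/2·(1 − cos(π·0.3143)) = -4.0419 → s = 18.9581
radial distance = base radius + s = 25 + 18.9581 = 43.9581

43.9581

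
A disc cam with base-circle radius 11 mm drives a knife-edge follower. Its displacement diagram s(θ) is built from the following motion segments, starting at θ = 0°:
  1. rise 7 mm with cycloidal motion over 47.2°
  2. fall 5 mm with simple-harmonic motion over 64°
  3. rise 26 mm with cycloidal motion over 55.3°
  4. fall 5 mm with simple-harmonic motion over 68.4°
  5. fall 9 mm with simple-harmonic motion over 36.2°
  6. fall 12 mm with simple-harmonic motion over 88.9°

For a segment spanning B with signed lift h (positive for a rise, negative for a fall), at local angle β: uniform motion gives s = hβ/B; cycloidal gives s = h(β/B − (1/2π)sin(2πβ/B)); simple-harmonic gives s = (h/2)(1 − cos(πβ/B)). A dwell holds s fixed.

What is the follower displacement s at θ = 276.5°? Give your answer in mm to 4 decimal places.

seg 1 [0°–47.2°] cycloidal, h=7: full span → s += 7 → s = 7.0000
seg 2 [47.2°–111.2°] simple-harmonic, h=-5: full span → s += -5 → s = 2.0000
seg 3 [111.2°–166.5°] cycloidal, h=26: full span → s += 26 → s = 28.0000
seg 4 [166.5°–234.9°] simple-harmonic, h=-5: full span → s += -5 → s = 23.0000
seg 5 [234.9°–271.1°] simple-harmonic, h=-9: full span → s += -9 → s = 14.0000
seg 6 [271.1°–360°] simple-harmonic, h=-12: θ=276.5° here. β=5.4, B=88.9. -12/2·(1 − cos(π·0.0607)) = -0.1089 → s = 13.8911

13.8911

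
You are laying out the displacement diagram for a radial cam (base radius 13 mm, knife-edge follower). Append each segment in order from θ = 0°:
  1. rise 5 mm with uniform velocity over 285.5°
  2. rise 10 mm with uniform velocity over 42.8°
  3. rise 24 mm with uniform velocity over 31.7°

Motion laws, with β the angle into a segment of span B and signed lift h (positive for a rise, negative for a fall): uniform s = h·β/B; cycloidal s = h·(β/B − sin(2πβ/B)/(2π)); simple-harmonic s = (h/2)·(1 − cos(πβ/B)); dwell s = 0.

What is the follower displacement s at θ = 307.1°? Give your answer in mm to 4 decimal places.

seg 1 [0°–285.5°] uniform, h=5: full span → s += 5 → s = 5.0000
seg 2 [285.5°–328.3°] uniform, h=10: θ=307.1° here. β=21.6, B=42.8. 10·21.6/42.8 = 5.0467 → s = 10.0467

10.0467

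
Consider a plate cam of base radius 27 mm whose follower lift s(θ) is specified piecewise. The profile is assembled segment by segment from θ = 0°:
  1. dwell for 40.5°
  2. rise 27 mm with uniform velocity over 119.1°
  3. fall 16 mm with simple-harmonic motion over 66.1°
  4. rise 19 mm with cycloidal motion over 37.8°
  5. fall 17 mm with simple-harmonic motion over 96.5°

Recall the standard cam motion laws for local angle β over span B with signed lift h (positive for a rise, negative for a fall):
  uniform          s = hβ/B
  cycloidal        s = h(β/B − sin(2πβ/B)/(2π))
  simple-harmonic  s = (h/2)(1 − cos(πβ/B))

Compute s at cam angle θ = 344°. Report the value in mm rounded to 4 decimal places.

seg 1 [0°–40.5°] dwell: s stays 0.0000
seg 2 [40.5°–159.6°] uniform, h=27: full span → s += 27 → s = 27.0000
seg 3 [159.6°–225.7°] simple-harmonic, h=-16: full span → s += -16 → s = 11.0000
seg 4 [225.7°–263.5°] cycloidal, h=19: full span → s += 19 → s = 30.0000
seg 5 [263.5°–360°] simple-harmonic, h=-17: θ=344° here. β=80.5, B=96.5. -17/2·(1 − cos(π·0.8342)) = -15.8727 → s = 14.1273

14.1273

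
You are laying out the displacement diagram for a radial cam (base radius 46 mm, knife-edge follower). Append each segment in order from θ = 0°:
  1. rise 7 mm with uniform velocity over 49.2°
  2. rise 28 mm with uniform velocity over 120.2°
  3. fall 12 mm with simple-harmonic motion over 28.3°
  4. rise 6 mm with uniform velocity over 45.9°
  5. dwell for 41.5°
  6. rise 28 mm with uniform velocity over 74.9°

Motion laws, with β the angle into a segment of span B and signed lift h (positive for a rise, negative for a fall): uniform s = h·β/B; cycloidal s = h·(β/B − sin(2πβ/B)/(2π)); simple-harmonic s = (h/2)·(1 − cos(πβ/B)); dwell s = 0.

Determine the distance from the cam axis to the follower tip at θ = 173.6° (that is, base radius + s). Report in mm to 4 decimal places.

seg 1 [0°–49.2°] uniform, h=7: full span → s += 7 → s = 7.0000
seg 2 [49.2°–169.4°] uniform, h=28: full span → s += 28 → s = 35.0000
seg 3 [169.4°–197.7°] simple-harmonic, h=-12: θ=173.6° here. β=4.2, B=28.3. -12/2·(1 − cos(π·0.1484)) = -0.6404 → s = 34.3596
radial distance = base radius + s = 46 + 34.3596 = 80.3596

80.3596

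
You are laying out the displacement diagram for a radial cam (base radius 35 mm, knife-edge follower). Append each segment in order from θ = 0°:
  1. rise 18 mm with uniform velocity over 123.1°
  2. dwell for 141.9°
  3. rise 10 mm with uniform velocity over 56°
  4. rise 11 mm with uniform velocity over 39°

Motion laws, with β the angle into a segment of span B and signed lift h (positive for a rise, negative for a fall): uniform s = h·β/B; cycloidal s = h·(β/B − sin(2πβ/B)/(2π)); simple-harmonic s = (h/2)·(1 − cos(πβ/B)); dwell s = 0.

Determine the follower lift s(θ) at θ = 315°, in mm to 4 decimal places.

seg 1 [0°–123.1°] uniform, h=18: full span → s += 18 → s = 18.0000
seg 2 [123.1°–265°] dwell: s stays 18.0000
seg 3 [265°–321°] uniform, h=10: θ=315° here. β=50, B=56. 10·50/56 = 8.9286 → s = 26.9286

26.9286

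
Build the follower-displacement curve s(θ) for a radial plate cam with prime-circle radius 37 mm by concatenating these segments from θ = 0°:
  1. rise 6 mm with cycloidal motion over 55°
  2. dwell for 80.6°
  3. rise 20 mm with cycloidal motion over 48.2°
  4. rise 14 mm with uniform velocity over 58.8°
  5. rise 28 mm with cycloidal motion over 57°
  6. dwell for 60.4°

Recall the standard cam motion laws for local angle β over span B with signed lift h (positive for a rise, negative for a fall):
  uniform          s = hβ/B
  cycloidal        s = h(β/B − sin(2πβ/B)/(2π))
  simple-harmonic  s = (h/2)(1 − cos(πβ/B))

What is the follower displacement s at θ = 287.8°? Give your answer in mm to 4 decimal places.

seg 1 [0°–55°] cycloidal, h=6: full span → s += 6 → s = 6.0000
seg 2 [55°–135.6°] dwell: s stays 6.0000
seg 3 [135.6°–183.8°] cycloidal, h=20: full span → s += 20 → s = 26.0000
seg 4 [183.8°–242.6°] uniform, h=14: full span → s += 14 → s = 40.0000
seg 5 [242.6°–299.6°] cycloidal, h=28: θ=287.8° here. β=45.2, B=57. 28·(0.7930 − sin(2π·0.7930)/(2π)) = 26.4983 → s = 66.4983

66.4983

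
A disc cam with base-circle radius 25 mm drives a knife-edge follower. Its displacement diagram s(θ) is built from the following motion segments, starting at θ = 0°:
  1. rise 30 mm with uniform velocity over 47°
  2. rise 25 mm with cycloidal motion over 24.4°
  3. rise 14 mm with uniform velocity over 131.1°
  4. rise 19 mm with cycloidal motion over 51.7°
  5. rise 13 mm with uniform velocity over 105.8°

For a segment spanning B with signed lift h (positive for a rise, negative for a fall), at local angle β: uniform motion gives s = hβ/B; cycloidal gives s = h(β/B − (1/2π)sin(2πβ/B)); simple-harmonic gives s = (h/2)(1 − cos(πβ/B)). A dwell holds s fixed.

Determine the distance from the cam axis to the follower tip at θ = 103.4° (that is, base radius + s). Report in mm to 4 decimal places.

seg 1 [0°–47°] uniform, h=30: full span → s += 30 → s = 30.0000
seg 2 [47°–71.4°] cycloidal, h=25: full span → s += 25 → s = 55.0000
seg 3 [71.4°–202.5°] uniform, h=14: θ=103.4° here. β=32, B=131.1. 14·32/131.1 = 3.4172 → s = 58.4172
radial distance = base radius + s = 25 + 58.4172 = 83.4172

83.4172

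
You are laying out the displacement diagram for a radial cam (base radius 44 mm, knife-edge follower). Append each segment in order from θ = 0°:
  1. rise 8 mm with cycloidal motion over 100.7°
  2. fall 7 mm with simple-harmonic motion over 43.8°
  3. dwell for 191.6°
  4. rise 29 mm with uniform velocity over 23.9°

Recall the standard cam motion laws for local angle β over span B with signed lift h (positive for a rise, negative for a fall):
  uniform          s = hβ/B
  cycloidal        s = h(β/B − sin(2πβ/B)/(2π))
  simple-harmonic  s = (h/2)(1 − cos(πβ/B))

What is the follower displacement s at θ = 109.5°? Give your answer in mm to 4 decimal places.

seg 1 [0°–100.7°] cycloidal, h=8: full span → s += 8 → s = 8.0000
seg 2 [100.7°–144.5°] simple-harmonic, h=-7: θ=109.5° here. β=8.8, B=43.8. -7/2·(1 − cos(π·0.2009)) = -0.6744 → s = 7.3256

7.3256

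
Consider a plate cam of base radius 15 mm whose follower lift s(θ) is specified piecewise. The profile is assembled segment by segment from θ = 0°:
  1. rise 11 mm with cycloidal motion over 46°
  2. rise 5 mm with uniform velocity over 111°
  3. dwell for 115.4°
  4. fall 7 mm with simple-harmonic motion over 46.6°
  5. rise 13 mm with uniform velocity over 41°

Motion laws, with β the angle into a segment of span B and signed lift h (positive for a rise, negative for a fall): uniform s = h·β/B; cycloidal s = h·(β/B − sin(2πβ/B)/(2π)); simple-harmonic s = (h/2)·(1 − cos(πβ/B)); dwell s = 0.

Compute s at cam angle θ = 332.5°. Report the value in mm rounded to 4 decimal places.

seg 1 [0°–46°] cycloidal, h=11: full span → s += 11 → s = 11.0000
seg 2 [46°–157°] uniform, h=5: full span → s += 5 → s = 16.0000
seg 3 [157°–272.4°] dwell: s stays 16.0000
seg 4 [272.4°–319°] simple-harmonic, h=-7: full span → s += -7 → s = 9.0000
seg 5 [319°–360°] uniform, h=13: θ=332.5° here. β=13.5, B=41. 13·13.5/41 = 4.2805 → s = 13.2805

13.2805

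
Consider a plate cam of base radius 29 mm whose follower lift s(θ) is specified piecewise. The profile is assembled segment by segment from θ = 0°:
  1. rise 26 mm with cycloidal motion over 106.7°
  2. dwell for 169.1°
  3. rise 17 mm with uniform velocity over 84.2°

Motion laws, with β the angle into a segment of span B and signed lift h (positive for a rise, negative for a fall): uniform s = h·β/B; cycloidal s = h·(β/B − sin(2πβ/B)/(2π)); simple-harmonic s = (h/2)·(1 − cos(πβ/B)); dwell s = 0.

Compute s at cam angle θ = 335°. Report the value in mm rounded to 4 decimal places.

seg 1 [0°–106.7°] cycloidal, h=26: full span → s += 26 → s = 26.0000
seg 2 [106.7°–275.8°] dwell: s stays 26.0000
seg 3 [275.8°–360°] uniform, h=17: θ=335° here. β=59.2, B=84.2. 17·59.2/84.2 = 11.9525 → s = 37.9525

37.9525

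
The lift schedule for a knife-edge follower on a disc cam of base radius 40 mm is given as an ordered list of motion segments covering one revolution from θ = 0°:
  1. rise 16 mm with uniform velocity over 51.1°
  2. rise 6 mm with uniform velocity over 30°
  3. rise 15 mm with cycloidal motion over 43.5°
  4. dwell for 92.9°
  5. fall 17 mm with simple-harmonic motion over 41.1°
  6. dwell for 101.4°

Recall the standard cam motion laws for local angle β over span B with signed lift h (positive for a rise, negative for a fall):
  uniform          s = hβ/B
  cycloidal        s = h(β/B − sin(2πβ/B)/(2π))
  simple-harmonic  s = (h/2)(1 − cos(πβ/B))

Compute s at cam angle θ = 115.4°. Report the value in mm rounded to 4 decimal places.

seg 1 [0°–51.1°] uniform, h=16: full span → s += 16 → s = 16.0000
seg 2 [51.1°–81.1°] uniform, h=6: full span → s += 6 → s = 22.0000
seg 3 [81.1°–124.6°] cycloidal, h=15: θ=115.4° here. β=34.3, B=43.5. 15·(0.7885 − sin(2π·0.7885)/(2π)) = 14.1454 → s = 36.1454

36.1454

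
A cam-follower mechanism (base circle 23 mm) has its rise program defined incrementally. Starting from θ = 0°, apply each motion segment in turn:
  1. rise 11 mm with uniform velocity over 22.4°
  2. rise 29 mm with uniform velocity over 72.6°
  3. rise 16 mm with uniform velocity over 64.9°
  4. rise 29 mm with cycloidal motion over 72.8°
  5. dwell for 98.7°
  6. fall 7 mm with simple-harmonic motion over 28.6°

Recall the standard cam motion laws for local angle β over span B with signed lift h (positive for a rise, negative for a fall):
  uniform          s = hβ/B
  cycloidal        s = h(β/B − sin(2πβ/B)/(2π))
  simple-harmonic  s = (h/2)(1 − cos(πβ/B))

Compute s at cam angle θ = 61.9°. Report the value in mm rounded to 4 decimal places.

seg 1 [0°–22.4°] uniform, h=11: full span → s += 11 → s = 11.0000
seg 2 [22.4°–95°] uniform, h=29: θ=61.9° here. β=39.5, B=72.6. 29·39.5/72.6 = 15.7782 → s = 26.7782

26.7782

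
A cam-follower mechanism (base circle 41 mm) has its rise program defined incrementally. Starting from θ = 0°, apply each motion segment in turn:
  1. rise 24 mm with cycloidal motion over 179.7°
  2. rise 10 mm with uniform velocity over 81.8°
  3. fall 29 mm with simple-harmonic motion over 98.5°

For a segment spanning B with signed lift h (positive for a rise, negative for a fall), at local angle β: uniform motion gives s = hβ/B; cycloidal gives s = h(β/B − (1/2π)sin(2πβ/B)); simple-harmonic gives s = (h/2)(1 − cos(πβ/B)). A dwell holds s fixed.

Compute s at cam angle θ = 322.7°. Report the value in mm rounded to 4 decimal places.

seg 1 [0°–179.7°] cycloidal, h=24: full span → s += 24 → s = 24.0000
seg 2 [179.7°–261.5°] uniform, h=10: full span → s += 10 → s = 34.0000
seg 3 [261.5°–360°] simple-harmonic, h=-29: θ=322.7° here. β=61.2, B=98.5. -29/2·(1 − cos(π·0.6213)) = -19.8937 → s = 14.1063

14.1063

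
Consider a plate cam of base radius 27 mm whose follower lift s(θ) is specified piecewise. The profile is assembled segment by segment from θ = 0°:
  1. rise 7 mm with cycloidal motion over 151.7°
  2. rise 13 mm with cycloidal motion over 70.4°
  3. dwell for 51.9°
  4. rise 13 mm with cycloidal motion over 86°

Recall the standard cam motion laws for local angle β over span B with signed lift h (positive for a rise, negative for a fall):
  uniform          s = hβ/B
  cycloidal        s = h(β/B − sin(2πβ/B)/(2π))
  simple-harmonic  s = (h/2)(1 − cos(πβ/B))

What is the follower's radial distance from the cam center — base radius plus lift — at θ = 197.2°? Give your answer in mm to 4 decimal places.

seg 1 [0°–151.7°] cycloidal, h=7: full span → s += 7 → s = 7.0000
seg 2 [151.7°–222.1°] cycloidal, h=13: θ=197.2° here. β=45.5, B=70.4. 13·(0.6463 − sin(2π·0.6463)/(2π)) = 10.0472 → s = 17.0472
radial distance = base radius + s = 27 + 17.0472 = 44.0472

44.0472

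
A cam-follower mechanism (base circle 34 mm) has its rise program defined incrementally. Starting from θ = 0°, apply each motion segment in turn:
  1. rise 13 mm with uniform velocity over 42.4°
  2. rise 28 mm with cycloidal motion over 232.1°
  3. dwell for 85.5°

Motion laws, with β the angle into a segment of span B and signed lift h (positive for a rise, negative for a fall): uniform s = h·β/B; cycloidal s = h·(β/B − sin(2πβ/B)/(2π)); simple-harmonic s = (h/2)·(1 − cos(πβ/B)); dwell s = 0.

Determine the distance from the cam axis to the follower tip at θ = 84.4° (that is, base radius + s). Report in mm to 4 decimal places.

seg 1 [0°–42.4°] uniform, h=13: full span → s += 13 → s = 13.0000
seg 2 [42.4°–274.5°] cycloidal, h=28: θ=84.4° here. β=42, B=232.1. 28·(0.1810 − sin(2π·0.1810)/(2π)) = 1.0232 → s = 14.0232
radial distance = base radius + s = 34 + 14.0232 = 48.0232

48.0232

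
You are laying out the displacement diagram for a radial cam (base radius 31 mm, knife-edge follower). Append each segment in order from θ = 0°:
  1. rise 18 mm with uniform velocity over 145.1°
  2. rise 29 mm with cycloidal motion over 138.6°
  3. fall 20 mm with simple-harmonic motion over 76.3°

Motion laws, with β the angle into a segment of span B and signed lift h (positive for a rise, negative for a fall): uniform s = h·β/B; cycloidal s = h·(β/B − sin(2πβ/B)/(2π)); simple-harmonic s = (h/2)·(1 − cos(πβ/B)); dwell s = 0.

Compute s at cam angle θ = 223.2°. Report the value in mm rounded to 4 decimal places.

seg 1 [0°–145.1°] uniform, h=18: full span → s += 18 → s = 18.0000
seg 2 [145.1°–283.7°] cycloidal, h=29: θ=223.2° here. β=78.1, B=138.6. 29·(0.5635 − sin(2π·0.5635)/(2π)) = 18.1341 → s = 36.1341

36.1341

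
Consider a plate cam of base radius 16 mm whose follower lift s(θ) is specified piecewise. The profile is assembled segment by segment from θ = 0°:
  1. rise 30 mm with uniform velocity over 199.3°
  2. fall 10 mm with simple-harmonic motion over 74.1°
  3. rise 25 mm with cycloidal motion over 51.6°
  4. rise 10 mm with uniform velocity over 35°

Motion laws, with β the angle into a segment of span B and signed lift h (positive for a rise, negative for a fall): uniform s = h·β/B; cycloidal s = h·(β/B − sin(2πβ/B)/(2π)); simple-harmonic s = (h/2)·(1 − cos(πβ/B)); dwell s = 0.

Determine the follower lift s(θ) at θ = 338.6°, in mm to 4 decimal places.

seg 1 [0°–199.3°] uniform, h=30: full span → s += 30 → s = 30.0000
seg 2 [199.3°–273.4°] simple-harmonic, h=-10: full span → s += -10 → s = 20.0000
seg 3 [273.4°–325°] cycloidal, h=25: full span → s += 25 → s = 45.0000
seg 4 [325°–360°] uniform, h=10: θ=338.6° here. β=13.6, B=35. 10·13.6/35 = 3.8857 → s = 48.8857

48.8857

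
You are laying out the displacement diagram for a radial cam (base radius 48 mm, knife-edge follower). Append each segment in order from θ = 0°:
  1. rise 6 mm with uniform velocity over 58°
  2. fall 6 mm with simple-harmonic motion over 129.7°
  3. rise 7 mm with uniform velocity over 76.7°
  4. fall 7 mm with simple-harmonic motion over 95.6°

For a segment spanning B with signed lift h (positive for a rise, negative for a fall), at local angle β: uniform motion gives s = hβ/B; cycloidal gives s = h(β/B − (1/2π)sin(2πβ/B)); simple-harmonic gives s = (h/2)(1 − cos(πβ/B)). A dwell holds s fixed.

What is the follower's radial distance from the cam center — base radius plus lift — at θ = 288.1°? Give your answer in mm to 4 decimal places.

seg 1 [0°–58°] uniform, h=6: full span → s += 6 → s = 6.0000
seg 2 [58°–187.7°] simple-harmonic, h=-6: full span → s += -6 → s = 0.0000
seg 3 [187.7°–264.4°] uniform, h=7: full span → s += 7 → s = 7.0000
seg 4 [264.4°–360°] simple-harmonic, h=-7: θ=288.1° here. β=23.7, B=95.6. -7/2·(1 − cos(π·0.2479)) = -1.0089 → s = 5.9911
radial distance = base radius + s = 48 + 5.9911 = 53.9911

53.9911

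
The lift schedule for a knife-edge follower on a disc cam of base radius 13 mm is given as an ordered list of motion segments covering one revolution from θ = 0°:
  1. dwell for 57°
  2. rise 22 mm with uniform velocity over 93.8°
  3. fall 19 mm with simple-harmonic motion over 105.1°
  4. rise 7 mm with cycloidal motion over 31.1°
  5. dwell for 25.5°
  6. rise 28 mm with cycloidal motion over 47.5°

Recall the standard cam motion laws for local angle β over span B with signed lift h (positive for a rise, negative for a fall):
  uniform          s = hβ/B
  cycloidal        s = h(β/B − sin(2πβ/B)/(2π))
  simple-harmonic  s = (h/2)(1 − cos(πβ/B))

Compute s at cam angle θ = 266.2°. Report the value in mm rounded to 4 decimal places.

seg 1 [0°–57°] dwell: s stays 0.0000
seg 2 [57°–150.8°] uniform, h=22: full span → s += 22 → s = 22.0000
seg 3 [150.8°–255.9°] simple-harmonic, h=-19: full span → s += -19 → s = 3.0000
seg 4 [255.9°–287°] cycloidal, h=7: θ=266.2° here. β=10.3, B=31.1. 7·(0.3312 − sin(2π·0.3312)/(2π)) = 1.3461 → s = 4.3461

4.3461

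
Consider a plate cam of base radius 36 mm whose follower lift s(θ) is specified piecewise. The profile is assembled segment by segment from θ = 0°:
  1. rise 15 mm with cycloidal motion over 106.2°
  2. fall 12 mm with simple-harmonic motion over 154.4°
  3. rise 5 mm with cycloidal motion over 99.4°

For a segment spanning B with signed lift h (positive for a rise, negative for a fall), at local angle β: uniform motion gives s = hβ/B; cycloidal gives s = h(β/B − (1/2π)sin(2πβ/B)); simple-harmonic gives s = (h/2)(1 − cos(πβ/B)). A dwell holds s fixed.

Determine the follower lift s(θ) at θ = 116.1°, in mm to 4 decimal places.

seg 1 [0°–106.2°] cycloidal, h=15: full span → s += 15 → s = 15.0000
seg 2 [106.2°–260.6°] simple-harmonic, h=-12: θ=116.1° here. β=9.9, B=154.4. -12/2·(1 − cos(π·0.0641)) = -0.1213 → s = 14.8787

14.8787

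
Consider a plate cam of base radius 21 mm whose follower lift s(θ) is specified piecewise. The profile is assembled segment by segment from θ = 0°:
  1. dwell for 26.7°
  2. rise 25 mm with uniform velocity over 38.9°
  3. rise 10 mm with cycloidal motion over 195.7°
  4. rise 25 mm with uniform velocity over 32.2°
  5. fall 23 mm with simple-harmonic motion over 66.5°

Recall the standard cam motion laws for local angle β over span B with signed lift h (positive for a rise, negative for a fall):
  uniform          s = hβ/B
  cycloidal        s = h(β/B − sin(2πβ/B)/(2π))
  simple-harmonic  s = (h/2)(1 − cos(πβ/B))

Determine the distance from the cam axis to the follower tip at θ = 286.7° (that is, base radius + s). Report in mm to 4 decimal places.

seg 1 [0°–26.7°] dwell: s stays 0.0000
seg 2 [26.7°–65.6°] uniform, h=25: full span → s += 25 → s = 25.0000
seg 3 [65.6°–261.3°] cycloidal, h=10: full span → s += 10 → s = 35.0000
seg 4 [261.3°–293.5°] uniform, h=25: θ=286.7° here. β=25.4, B=32.2. 25·25.4/32.2 = 19.7205 → s = 54.7205
radial distance = base radius + s = 21 + 54.7205 = 75.7205

75.7205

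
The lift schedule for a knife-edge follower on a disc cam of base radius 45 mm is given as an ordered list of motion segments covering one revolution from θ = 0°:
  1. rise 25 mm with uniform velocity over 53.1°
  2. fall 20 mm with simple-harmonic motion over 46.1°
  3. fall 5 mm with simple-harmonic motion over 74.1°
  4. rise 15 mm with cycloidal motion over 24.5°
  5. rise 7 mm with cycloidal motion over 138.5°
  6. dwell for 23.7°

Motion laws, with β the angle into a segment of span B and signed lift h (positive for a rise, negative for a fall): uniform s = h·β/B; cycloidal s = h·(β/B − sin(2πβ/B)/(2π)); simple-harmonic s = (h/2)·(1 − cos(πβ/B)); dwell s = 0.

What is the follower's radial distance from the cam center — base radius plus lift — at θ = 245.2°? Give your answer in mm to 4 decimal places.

seg 1 [0°–53.1°] uniform, h=25: full span → s += 25 → s = 25.0000
seg 2 [53.1°–99.2°] simple-harmonic, h=-20: full span → s += -20 → s = 5.0000
seg 3 [99.2°–173.3°] simple-harmonic, h=-5: full span → s += -5 → s = 0.0000
seg 4 [173.3°–197.8°] cycloidal, h=15: full span → s += 15 → s = 15.0000
seg 5 [197.8°–336.3°] cycloidal, h=7: θ=245.2° here. β=47.4, B=138.5. 7·(0.3422 − sin(2π·0.3422)/(2π)) = 1.4635 → s = 16.4635
radial distance = base radius + s = 45 + 16.4635 = 61.4635

61.4635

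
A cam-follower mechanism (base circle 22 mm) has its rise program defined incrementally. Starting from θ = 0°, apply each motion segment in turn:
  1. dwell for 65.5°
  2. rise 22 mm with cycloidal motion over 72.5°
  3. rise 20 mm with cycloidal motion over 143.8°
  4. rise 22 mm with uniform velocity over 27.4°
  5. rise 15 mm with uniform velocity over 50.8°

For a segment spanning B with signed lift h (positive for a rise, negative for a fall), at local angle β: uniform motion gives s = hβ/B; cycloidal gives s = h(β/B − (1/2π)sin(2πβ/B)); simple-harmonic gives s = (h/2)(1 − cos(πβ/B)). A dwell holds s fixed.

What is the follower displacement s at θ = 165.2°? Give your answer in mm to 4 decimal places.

seg 1 [0°–65.5°] dwell: s stays 0.0000
seg 2 [65.5°–138°] cycloidal, h=22: full span → s += 22 → s = 22.0000
seg 3 [138°–281.8°] cycloidal, h=20: θ=165.2° here. β=27.2, B=143.8. 20·(0.1892 − sin(2π·0.1892)/(2π)) = 0.8297 → s = 22.8297

22.8297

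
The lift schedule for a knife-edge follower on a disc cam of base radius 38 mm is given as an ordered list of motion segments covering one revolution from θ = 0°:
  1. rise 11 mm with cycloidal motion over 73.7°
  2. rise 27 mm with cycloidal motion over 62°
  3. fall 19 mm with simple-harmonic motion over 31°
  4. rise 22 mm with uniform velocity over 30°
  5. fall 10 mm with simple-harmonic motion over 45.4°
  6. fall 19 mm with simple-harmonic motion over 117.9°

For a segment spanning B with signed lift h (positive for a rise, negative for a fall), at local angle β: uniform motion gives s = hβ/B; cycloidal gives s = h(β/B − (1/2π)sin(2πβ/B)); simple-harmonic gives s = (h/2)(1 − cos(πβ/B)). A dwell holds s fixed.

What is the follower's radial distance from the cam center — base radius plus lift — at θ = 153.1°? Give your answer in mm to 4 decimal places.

seg 1 [0°–73.7°] cycloidal, h=11: full span → s += 11 → s = 11.0000
seg 2 [73.7°–135.7°] cycloidal, h=27: full span → s += 27 → s = 38.0000
seg 3 [135.7°–166.7°] simple-harmonic, h=-19: θ=153.1° here. β=17.4, B=31. -19/2·(1 − cos(π·0.5613)) = -11.3179 → s = 26.6821
radial distance = base radius + s = 38 + 26.6821 = 64.6821

64.6821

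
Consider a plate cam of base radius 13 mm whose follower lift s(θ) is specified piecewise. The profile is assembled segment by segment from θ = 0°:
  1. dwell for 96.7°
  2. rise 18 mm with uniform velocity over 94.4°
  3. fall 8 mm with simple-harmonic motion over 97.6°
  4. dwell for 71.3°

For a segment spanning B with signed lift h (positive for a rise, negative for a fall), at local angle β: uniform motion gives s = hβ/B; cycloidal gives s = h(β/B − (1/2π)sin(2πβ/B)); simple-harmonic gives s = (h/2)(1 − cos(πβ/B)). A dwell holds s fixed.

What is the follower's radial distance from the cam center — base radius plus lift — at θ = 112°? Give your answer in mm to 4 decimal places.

seg 1 [0°–96.7°] dwell: s stays 0.0000
seg 2 [96.7°–191.1°] uniform, h=18: θ=112° here. β=15.3, B=94.4. 18·15.3/94.4 = 2.9174 → s = 2.9174
radial distance = base radius + s = 13 + 2.9174 = 15.9174

15.9174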